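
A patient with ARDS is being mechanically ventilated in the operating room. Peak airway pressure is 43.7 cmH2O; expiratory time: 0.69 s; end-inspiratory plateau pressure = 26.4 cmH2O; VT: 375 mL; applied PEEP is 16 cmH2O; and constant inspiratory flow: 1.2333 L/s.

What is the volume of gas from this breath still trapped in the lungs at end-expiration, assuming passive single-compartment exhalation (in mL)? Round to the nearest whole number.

R = (PIP − Pplat)/V̇ = (43.7 − 26.4) / 1.2333 = 17.3/1.2333 = 14.027 cmH2O·s/L.
C = Vt/(Pplat − PEEP) = 375.0 / (26.4 − 16) = 375.0/10.4 = 36.058 mL/cmH2O.
τ = R × C = 14.027 × 0.03606 L/cmH2O = 0.5058 s.
Fraction remaining = e^(−Te/τ) = e^(−0.69/0.5058) = 0.2556.
Trapped volume = 375.0 × 0.2556 = 95.85 mL.

96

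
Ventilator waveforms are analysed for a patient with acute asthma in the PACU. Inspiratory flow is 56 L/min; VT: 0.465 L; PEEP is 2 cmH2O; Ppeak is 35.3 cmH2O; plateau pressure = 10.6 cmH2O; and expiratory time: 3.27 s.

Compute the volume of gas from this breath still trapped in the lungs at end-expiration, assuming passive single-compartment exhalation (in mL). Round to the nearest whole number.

Flow: 56 L/min ÷ 60 = 0.9333 L/s.
R = (PIP − Pplat)/V̇ = (35.3 − 10.6) / 0.9333 = 24.7/0.9333 = 26.465 cmH2O·s/L.
C = Vt/(Pplat − PEEP) = 465.0 / (10.6 − 2) = 465.0/8.6 = 54.07 mL/cmH2O.
τ = R × C = 26.465 × 0.05407 L/cmH2O = 1.431 s.
Fraction remaining = e^(−Te/τ) = e^(−3.27/1.431) = 0.1018.
Trapped volume = 465.0 × 0.1018 = 47.337 mL.

47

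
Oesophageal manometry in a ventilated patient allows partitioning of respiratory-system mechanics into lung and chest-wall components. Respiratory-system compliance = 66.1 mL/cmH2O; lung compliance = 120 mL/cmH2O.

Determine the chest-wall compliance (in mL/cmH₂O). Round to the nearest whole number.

147

1/Ccw = 1/Crs − 1/CL.
1/Ccw = 1/66.1 − 1/120 = 0.006795.
Ccw = 147.17 mL/cmH2O.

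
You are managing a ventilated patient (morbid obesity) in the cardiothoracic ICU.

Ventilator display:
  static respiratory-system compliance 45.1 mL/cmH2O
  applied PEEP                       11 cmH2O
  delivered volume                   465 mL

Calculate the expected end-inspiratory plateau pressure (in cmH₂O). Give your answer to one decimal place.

Pplat = PEEP + Vt / Cstat = 11 + 465 / 45.1 = 11 + 10.31 = 21.31 cmH2O.

21.3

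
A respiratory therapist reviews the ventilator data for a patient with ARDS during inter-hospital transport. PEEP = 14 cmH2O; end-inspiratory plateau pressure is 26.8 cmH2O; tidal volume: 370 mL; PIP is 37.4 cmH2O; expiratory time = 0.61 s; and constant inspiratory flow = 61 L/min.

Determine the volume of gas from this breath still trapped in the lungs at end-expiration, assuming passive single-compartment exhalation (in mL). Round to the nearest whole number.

Flow: 61 L/min ÷ 60 = 1.0167 L/s.
R = (PIP − Pplat)/V̇ = (37.4 − 26.8) / 1.0167 = 10.6/1.0167 = 10.426 cmH2O·s/L.
C = Vt/(Pplat − PEEP) = 370.0 / (26.8 − 14) = 370.0/12.8 = 28.906 mL/cmH2O.
τ = R × C = 10.426 × 0.02891 L/cmH2O = 0.3014 s.
Fraction remaining = e^(−Te/τ) = e^(−0.61/0.3014) = 0.1321.
Trapped volume = 370.0 × 0.1321 = 48.877 mL.

49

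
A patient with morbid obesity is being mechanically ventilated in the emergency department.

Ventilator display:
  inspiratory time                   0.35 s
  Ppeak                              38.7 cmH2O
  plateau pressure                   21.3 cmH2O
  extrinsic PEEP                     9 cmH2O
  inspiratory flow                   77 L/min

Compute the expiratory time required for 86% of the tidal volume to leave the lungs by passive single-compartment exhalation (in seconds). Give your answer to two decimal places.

Flow: 77 L/min ÷ 60 = 1.2833 L/s.
Vt = flow × Ti = 1.2833 L/s × 0.35 s × 1000 mL/L = 449.16 mL.
R = (PIP − Pplat)/V̇ = (38.7 − 21.3) / 1.2833 = 17.4/1.2833 = 13.559 cmH2O·s/L.
C = Vt/(Pplat − PEEP) = 449.16 / (21.3 − 9) = 449.16/12.3 = 36.517 mL/cmH2O.
τ = R × C = 13.559 × 0.03652 L/cmH2O = 0.4952 s.
t = −τ·ln(1 − 0.86) = −0.4952·ln(0.14) = 0.9736 s.

0.97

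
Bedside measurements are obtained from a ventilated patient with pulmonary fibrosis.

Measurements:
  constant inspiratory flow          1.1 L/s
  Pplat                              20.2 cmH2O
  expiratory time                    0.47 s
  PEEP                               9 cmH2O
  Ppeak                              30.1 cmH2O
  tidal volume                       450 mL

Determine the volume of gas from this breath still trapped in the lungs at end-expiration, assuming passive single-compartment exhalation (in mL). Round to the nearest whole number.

123

R = (PIP − Pplat)/V̇ = (30.1 − 20.2) / 1.1 = 9.9/1.1 = 9.0 cmH2O·s/L.
C = Vt/(Pplat − PEEP) = 450.0 / (20.2 − 9) = 450.0/11.2 = 40.179 mL/cmH2O.
τ = R × C = 9.0 × 0.04018 L/cmH2O = 0.3616 s.
Fraction remaining = e^(−Te/τ) = e^(−0.47/0.3616) = 0.2726.
Trapped volume = 450.0 × 0.2726 = 122.67 mL.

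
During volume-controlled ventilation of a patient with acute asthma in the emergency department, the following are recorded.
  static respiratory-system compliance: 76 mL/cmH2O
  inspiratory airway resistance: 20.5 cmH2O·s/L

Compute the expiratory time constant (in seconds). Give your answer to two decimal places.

τ = R × C = 20.5 × 76 mL/cmH2O = 20.5 × 0.076 L/cmH2O = 1.558 s.

1.56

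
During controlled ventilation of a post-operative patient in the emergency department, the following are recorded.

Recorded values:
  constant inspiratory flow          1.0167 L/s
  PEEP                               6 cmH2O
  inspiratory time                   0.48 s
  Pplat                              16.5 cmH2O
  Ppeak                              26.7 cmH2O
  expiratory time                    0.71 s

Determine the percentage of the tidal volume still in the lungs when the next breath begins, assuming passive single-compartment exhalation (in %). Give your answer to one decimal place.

21.8

Vt = flow × Ti = 1.0167 L/s × 0.48 s × 1000 mL/L = 488.02 mL.
R = (PIP − Pplat)/V̇ = (26.7 − 16.5) / 1.0167 = 10.2/1.0167 = 10.032 cmH2O·s/L.
C = Vt/(Pplat − PEEP) = 488.02 / (16.5 − 6) = 488.02/10.5 = 46.478 mL/cmH2O.
τ = R × C = 10.032 × 0.04648 L/cmH2O = 0.4663 s.
Fraction remaining at end-expiration = e^(−Te/τ) = e^(−0.71/0.4663) = 0.2181 → 21.81%.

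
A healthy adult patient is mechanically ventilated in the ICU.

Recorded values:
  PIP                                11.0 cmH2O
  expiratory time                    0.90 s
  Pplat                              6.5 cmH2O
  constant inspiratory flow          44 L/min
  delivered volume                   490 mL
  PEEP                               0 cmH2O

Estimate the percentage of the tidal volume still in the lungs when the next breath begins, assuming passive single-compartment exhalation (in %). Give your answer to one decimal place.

14.3

Flow: 44 L/min ÷ 60 = 0.7333 L/s.
R = (PIP − Pplat)/V̇ = (11.0 − 6.5) / 0.7333 = 4.5/0.7333 = 6.137 cmH2O·s/L.
C = Vt/(Pplat − PEEP) = 490.0 / (6.5 − 0) = 490.0/6.5 = 75.385 mL/cmH2O.
τ = R × C = 6.137 × 0.07539 L/cmH2O = 0.4627 s.
Fraction remaining at end-expiration = e^(−Te/τ) = e^(−0.90/0.4627) = 0.143 → 14.3%.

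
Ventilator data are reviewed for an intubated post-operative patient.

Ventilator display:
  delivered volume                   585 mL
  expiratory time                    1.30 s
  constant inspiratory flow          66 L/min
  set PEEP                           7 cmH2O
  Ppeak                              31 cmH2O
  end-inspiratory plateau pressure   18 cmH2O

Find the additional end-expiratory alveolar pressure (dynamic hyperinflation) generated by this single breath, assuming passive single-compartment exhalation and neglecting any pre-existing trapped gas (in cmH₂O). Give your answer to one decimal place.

Flow: 66 L/min ÷ 60 = 1.1 L/s.
R = (PIP − Pplat)/V̇ = (31 − 18) / 1.1 = 13.0/1.1 = 11.818 cmH2O·s/L.
C = Vt/(Pplat − PEEP) = 585.0 / (18 − 7) = 585.0/11.0 = 53.182 mL/cmH2O.
τ = R × C = 11.818 × 0.05318 L/cmH2O = 0.6285 s.
Fraction remaining = e^(−Te/τ) = e^(−1.30/0.6285) = 0.1264; trapped volume = 585.0 × 0.1264 = 73.944 mL.
Additional alveolar pressure from trapping ≈ V_trapped / C = 73.944 / 53.182 = 1.39 cmH2O.

1.4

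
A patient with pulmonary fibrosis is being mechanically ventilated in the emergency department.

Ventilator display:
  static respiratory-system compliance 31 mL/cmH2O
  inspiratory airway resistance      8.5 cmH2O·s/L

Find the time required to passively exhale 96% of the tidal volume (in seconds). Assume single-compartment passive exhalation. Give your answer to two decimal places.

0.85

τ = R × C = 8.5 × 31 mL/cmH2O = 8.5 × 0.031 L/cmH2O = 0.2635 s.
Exhaled fraction f = 1 − e^(−t/τ) → t = −τ·ln(1 − f) = −0.2635·ln(0.04) = 0.8482 s.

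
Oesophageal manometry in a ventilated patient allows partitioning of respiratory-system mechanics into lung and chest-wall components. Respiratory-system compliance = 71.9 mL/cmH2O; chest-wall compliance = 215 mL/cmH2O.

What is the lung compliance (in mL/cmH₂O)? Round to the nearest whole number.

1/CL = 1/Crs − 1/Ccw.
1/CL = 1/71.9 − 1/215 = 0.009257.
CL = 108.03 mL/cmH2O.

108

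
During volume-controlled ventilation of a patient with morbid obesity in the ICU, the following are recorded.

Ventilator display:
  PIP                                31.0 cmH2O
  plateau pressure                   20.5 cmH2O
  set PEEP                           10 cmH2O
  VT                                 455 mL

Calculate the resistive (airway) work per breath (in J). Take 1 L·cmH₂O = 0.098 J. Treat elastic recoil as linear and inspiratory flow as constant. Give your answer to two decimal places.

With constant inspiratory flow the resistive pressure is constant at PIP − Pplat = 31.0 − 20.5 = 10.5 cmH2O, so resistive work = 10.5 × 0.455 = 4.778 L·cmH2O.
× 0.098 J/(L·cmH2O) → 0.4682 J.

0.47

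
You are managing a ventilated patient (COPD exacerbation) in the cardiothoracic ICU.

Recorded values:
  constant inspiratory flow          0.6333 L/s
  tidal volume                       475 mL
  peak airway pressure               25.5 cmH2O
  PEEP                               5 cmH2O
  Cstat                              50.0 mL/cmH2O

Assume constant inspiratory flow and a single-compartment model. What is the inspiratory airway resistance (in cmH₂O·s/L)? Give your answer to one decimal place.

17.4

Equation of motion (constant flow): PIP = Vt/C + R·V̇ + PEEP.
R·V̇ = PIP − Vt/C − PEEP = 25.5 − 475/50.0 − 5 = 25.5 − 9.5 − 5 = 11.0 cmH2O.
R = 11.0 / 0.6333 = 17.369 cmH2O·s/L.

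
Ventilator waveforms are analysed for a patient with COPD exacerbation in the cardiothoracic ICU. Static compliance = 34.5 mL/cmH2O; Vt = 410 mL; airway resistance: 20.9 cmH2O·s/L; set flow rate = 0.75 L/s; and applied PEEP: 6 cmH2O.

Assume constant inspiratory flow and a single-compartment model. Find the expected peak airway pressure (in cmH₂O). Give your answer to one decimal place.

33.6

Equation of motion (constant flow): PIP = Vt/C + R·V̇ + PEEP.
PIP = 410/34.5 + 20.9×0.75 + 6 = 11.884 + 15.675 + 6 = 33.559 cmH2O.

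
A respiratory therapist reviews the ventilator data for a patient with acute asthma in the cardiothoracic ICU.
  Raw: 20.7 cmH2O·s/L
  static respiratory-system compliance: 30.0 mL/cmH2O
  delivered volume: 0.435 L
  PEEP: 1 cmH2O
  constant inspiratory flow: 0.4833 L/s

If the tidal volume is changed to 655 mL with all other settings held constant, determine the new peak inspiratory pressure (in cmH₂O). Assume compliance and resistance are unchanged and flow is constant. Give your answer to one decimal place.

32.8

PIP = Vt/C + R·V̇ + PEEP (constant-flow equation of motion).
Only the elastic term changes: ΔPIP = ΔVt / C = (655 − 435) / 30.0 = 7.333 cmH2O.
Original PIP = 435/30.0 + 20.7×0.4833 + 1 = 25.504 cmH2O; new PIP = 25.504 + (7.333) = 32.837 cmH2O.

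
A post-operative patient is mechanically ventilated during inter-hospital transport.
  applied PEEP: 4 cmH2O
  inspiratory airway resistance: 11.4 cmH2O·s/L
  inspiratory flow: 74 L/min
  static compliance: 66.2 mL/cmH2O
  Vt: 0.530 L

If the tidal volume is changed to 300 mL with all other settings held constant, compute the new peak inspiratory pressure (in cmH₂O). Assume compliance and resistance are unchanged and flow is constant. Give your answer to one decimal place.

22.6

Flow: 74 L/min ÷ 60 = 1.2333 L/s.
PIP = Vt/C + R·V̇ + PEEP (constant-flow equation of motion).
Only the elastic term changes: ΔPIP = ΔVt / C = (300 − 530) / 66.2 = -3.474 cmH2O.
Original PIP = 530/66.2 + 11.4×1.2333 + 4 = 26.066 cmH2O; new PIP = 26.066 + (-3.474) = 22.592 cmH2O.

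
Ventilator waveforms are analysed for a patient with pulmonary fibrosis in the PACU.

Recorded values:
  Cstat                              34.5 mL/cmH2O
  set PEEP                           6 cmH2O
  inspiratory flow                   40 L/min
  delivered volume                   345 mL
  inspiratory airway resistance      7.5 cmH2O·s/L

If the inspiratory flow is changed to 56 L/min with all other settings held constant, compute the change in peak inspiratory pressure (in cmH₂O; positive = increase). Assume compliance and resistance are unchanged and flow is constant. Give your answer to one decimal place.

Flow: 40 L/min ÷ 60 = 0.6667 L/s.
New flow: 56 L/min ÷ 60 = 0.9333 L/s.
PIP = Vt/C + R·V̇ + PEEP (constant-flow equation of motion).
Only the resistive term changes: ΔPIP = R × ΔV̇ = 7.5 × (0.9333 − 0.6667) = 7.5 × 0.2666 = 2.0 cmH2O.

2.0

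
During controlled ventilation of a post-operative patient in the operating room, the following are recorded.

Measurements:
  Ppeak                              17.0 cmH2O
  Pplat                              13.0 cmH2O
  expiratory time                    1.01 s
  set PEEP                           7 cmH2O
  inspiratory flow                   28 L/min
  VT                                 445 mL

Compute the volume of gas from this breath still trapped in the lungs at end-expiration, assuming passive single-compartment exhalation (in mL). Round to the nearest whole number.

91

Flow: 28 L/min ÷ 60 = 0.4667 L/s.
R = (PIP − Pplat)/V̇ = (17.0 − 13.0) / 0.4667 = 4.0/0.4667 = 8.571 cmH2O·s/L.
C = Vt/(Pplat − PEEP) = 445.0 / (13.0 − 7) = 445.0/6.0 = 74.167 mL/cmH2O.
τ = R × C = 8.571 × 0.07417 L/cmH2O = 0.6357 s.
Fraction remaining = e^(−Te/τ) = e^(−1.01/0.6357) = 0.2042.
Trapped volume = 445.0 × 0.2042 = 90.869 mL.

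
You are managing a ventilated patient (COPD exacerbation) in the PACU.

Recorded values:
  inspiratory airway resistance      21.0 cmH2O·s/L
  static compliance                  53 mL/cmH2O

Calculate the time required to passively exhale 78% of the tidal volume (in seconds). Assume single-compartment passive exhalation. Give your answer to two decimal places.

τ = R × C = 21.0 × 53 mL/cmH2O = 21.0 × 0.053 L/cmH2O = 1.113 s.
Exhaled fraction f = 1 − e^(−t/τ) → t = −τ·ln(1 − f) = −1.113·ln(0.22) = 1.685 s.

1.69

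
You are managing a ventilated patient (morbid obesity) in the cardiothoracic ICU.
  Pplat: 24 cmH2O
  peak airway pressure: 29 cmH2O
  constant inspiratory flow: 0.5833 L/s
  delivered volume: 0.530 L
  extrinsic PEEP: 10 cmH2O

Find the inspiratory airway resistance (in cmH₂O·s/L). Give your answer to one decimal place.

Raw = (PIP − Pplat) / flow = (29 − 24) / 0.5833 = 5.0 / 0.5833 = 8.572 cmH2O·s/L.

8.6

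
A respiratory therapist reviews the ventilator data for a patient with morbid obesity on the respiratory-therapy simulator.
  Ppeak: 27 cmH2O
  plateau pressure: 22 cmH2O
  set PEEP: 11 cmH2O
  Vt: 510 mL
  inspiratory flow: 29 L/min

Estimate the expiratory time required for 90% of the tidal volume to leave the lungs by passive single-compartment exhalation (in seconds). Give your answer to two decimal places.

1.10

Flow: 29 L/min ÷ 60 = 0.4833 L/s.
R = (PIP − Pplat)/V̇ = (27 − 22) / 0.4833 = 5.0/0.4833 = 10.346 cmH2O·s/L.
C = Vt/(Pplat − PEEP) = 510.0 / (22 − 11) = 510.0/11.0 = 46.364 mL/cmH2O.
τ = R × C = 10.346 × 0.04636 L/cmH2O = 0.4796 s.
t = −τ·ln(1 − 0.90) = −0.4796·ln(0.1) = 1.104 s.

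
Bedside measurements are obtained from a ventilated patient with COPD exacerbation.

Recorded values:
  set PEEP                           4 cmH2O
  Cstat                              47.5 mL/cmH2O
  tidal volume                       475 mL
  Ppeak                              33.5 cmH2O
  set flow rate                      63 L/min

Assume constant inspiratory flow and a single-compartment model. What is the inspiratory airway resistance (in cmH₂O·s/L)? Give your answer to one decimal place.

18.6

Flow: 63 L/min ÷ 60 = 1.05 L/s.
Equation of motion (constant flow): PIP = Vt/C + R·V̇ + PEEP.
R·V̇ = PIP − Vt/C − PEEP = 33.5 − 475/47.5 − 4 = 33.5 − 10.0 − 4 = 19.5 cmH2O.
R = 19.5 / 1.05 = 18.571 cmH2O·s/L.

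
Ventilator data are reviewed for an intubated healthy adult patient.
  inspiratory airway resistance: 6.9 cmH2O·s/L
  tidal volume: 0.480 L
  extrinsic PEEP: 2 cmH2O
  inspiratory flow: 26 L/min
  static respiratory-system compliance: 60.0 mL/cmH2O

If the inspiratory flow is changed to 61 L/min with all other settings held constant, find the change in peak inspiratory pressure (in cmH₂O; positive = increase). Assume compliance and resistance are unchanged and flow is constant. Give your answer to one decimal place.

4.0

Flow: 26 L/min ÷ 60 = 0.4333 L/s.
New flow: 61 L/min ÷ 60 = 1.0167 L/s.
PIP = Vt/C + R·V̇ + PEEP (constant-flow equation of motion).
Only the resistive term changes: ΔPIP = R × ΔV̇ = 6.9 × (1.0167 − 0.4333) = 6.9 × 0.5834 = 4.025 cmH2O.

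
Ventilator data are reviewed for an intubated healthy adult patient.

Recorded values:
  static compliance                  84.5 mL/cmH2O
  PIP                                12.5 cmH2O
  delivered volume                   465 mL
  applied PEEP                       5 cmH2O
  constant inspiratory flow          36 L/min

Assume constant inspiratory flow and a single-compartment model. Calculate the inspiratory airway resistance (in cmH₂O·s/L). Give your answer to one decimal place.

Flow: 36 L/min ÷ 60 = 0.6 L/s.
Equation of motion (constant flow): PIP = Vt/C + R·V̇ + PEEP.
R·V̇ = PIP − Vt/C − PEEP = 12.5 − 465/84.5 − 5 = 12.5 − 5.503 − 5 = 1.997 cmH2O.
R = 1.997 / 0.6 = 3.328 cmH2O·s/L.

3.3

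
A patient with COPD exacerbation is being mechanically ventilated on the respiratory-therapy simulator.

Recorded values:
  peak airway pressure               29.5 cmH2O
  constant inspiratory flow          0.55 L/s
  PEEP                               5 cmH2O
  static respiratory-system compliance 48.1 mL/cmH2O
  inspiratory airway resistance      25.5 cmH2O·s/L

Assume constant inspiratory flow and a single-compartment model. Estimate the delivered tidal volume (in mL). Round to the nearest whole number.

Equation of motion (constant flow): PIP = Vt/C + R·V̇ + PEEP.
Vt/C = PIP − R·V̇ − PEEP = 29.5 − 14.025 − 5 = 10.475 cmH2O.
Vt = C × 10.475 = 48.1 × 10.475 = 503.85 mL.

504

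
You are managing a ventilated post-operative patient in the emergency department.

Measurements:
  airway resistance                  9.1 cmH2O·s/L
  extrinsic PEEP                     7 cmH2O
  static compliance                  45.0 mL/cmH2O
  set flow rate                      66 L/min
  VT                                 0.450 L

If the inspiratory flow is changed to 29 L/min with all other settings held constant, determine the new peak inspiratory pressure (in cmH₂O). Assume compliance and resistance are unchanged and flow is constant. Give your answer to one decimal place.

Flow: 66 L/min ÷ 60 = 1.1 L/s.
New flow: 29 L/min ÷ 60 = 0.4833 L/s.
PIP = Vt/C + R·V̇ + PEEP (constant-flow equation of motion).
Only the resistive term changes: ΔPIP = R × ΔV̇ = 9.1 × (0.4833 − 1.1) = 9.1 × -0.6167 = -5.612 cmH2O.
Original PIP = 450/45.0 + 9.1×1.1 + 7 = 27.01 cmH2O; new PIP = 27.01 + (-5.612) = 21.398 cmH2O.

21.4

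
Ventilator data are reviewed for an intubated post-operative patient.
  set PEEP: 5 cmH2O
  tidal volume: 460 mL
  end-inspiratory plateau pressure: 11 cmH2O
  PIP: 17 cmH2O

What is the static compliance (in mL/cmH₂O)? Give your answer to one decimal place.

76.7

Cstat = Vt / (Pplat − PEEP) = 460 / (11 − 5) = 460 / 6.0 = 76.667 mL/cmH2O.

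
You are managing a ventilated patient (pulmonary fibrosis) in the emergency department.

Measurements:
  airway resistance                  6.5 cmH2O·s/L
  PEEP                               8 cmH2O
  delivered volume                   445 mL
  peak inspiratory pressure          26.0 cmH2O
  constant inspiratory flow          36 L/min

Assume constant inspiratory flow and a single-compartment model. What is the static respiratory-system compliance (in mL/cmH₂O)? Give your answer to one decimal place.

31.6

Flow: 36 L/min ÷ 60 = 0.6 L/s.
Equation of motion (constant flow): PIP = Vt/C + R·V̇ + PEEP.
Vt/C = PIP − R·V̇ − PEEP = 26.0 − 6.5×0.6 − 8 = 26.0 − 3.9 − 8 = 14.1 cmH2O.
C = Vt / 14.1 = 445 / 14.1 = 31.56 mL/cmH2O.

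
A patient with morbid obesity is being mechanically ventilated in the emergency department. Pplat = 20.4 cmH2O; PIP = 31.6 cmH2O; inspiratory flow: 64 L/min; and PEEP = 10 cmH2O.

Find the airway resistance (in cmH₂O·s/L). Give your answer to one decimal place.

10.5

Flow: 64 L/min ÷ 60 = 1.0667 L/s.
Raw = (PIP − Pplat) / flow = (31.6 − 20.4) / 1.0667 = 11.2 / 1.0667 = 10.5 cmH2O·s/L.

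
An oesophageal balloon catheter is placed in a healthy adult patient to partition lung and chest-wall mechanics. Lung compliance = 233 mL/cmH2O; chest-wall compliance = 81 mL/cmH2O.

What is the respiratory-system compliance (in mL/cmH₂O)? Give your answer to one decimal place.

Lung and chest wall are elastances in series: 1/Crs = 1/CL + 1/Ccw.
1/Crs = 1/233 + 1/81 = 0.01664.
Crs = 60.096 mL/cmH2O.

60.1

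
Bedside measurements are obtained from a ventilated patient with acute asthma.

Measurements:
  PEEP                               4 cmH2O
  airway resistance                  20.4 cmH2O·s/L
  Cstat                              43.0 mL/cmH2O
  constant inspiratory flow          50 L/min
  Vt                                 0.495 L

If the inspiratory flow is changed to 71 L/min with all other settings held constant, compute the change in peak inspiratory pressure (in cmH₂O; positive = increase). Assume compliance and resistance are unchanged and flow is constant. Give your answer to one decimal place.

7.1

Flow: 50 L/min ÷ 60 = 0.8333 L/s.
New flow: 71 L/min ÷ 60 = 1.1833 L/s.
PIP = Vt/C + R·V̇ + PEEP (constant-flow equation of motion).
Only the resistive term changes: ΔPIP = R × ΔV̇ = 20.4 × (1.1833 − 0.8333) = 20.4 × 0.35 = 7.14 cmH2O.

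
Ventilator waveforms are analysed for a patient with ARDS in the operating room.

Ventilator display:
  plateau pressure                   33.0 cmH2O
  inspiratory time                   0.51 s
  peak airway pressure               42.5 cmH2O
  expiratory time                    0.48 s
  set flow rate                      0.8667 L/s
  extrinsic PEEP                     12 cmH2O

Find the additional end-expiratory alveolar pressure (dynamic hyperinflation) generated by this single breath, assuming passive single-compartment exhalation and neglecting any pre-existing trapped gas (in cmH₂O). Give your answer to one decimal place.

Vt = flow × Ti = 0.8667 L/s × 0.51 s × 1000 mL/L = 442.02 mL.
R = (PIP − Pplat)/V̇ = (42.5 − 33.0) / 0.8667 = 9.5/0.8667 = 10.961 cmH2O·s/L.
C = Vt/(Pplat − PEEP) = 442.02 / (33.0 − 12) = 442.02/21.0 = 21.049 mL/cmH2O.
τ = R × C = 10.961 × 0.02105 L/cmH2O = 0.2307 s.
Fraction remaining = e^(−Te/τ) = e^(−0.48/0.2307) = 0.1249; trapped volume = 442.02 × 0.1249 = 55.208 mL.
Additional alveolar pressure from trapping ≈ V_trapped / C = 55.208 / 21.049 = 2.623 cmH2O.

2.6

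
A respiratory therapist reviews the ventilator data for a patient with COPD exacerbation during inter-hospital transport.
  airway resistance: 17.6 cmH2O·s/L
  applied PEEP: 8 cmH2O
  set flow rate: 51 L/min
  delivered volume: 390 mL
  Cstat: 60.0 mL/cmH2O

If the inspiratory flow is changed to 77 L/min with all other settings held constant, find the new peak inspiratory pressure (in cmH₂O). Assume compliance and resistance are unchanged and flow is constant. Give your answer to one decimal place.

37.1

Flow: 51 L/min ÷ 60 = 0.85 L/s.
New flow: 77 L/min ÷ 60 = 1.2833 L/s.
PIP = Vt/C + R·V̇ + PEEP (constant-flow equation of motion).
Only the resistive term changes: ΔPIP = R × ΔV̇ = 17.6 × (1.2833 − 0.85) = 17.6 × 0.4333 = 7.626 cmH2O.
Original PIP = 390/60.0 + 17.6×0.85 + 8 = 29.46 cmH2O; new PIP = 29.46 + (7.626) = 37.086 cmH2O.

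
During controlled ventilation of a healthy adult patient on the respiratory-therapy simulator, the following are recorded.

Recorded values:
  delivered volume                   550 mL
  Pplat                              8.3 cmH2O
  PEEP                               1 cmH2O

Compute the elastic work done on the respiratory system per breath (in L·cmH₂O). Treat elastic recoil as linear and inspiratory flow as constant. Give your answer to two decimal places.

2.01

Elastic work ≈ ½ × (Pplat − PEEP) × Vt = 0.5 × (8.3 − 1) × 0.550 L = 0.5 × 7.3 × 0.550 = 2.008 L·cmH2O.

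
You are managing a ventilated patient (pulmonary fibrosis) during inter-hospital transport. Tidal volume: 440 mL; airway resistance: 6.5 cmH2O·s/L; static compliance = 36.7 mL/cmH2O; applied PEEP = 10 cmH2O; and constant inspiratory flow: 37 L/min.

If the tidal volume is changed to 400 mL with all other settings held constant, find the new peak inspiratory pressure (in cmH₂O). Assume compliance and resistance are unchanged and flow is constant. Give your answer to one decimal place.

24.9

Flow: 37 L/min ÷ 60 = 0.6167 L/s.
PIP = Vt/C + R·V̇ + PEEP (constant-flow equation of motion).
Only the elastic term changes: ΔPIP = ΔVt / C = (400 − 440) / 36.7 = -1.09 cmH2O.
Original PIP = 440/36.7 + 6.5×0.6167 + 10 = 25.998 cmH2O; new PIP = 25.998 + (-1.09) = 24.908 cmH2O.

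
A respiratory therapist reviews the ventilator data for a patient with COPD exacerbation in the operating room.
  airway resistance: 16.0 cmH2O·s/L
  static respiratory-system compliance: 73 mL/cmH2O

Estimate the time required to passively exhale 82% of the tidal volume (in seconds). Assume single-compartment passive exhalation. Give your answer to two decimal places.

τ = R × C = 16.0 × 73 mL/cmH2O = 16.0 × 0.073 L/cmH2O = 1.168 s.
Exhaled fraction f = 1 − e^(−t/τ) → t = −τ·ln(1 − f) = −1.168·ln(0.18) = 2.003 s.

2.00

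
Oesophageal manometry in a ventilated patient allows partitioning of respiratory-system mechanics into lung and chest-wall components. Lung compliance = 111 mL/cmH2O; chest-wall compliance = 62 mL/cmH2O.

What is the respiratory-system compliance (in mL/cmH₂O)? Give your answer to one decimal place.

Lung and chest wall are elastances in series: 1/Crs = 1/CL + 1/Ccw.
1/Crs = 1/111 + 1/62 = 0.02514.
Crs = 39.777 mL/cmH2O.

39.8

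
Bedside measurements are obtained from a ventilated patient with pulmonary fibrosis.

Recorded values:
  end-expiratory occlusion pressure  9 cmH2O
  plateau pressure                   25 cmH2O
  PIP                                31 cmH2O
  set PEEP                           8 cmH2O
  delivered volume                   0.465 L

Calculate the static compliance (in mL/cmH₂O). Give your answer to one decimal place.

End-expiratory occlusion gives total PEEP = 9 cmH2O (intrinsic PEEP = 9 − 8 = 1). Use total PEEP for the elastic gradient.
Cstat = Vt / (Pplat − PEEPtotal) = 465 / (25 − 9) = 465 / 16.0 = 29.063 mL/cmH2O.

29.1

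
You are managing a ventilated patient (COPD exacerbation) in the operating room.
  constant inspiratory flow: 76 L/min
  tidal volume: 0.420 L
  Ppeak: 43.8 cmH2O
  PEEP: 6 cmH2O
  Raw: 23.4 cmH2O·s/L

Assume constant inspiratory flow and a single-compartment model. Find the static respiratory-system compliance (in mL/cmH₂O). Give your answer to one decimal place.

51.5

Flow: 76 L/min ÷ 60 = 1.2667 L/s.
Equation of motion (constant flow): PIP = Vt/C + R·V̇ + PEEP.
Vt/C = PIP − R·V̇ − PEEP = 43.8 − 23.4×1.2667 − 6 = 43.8 − 29.641 − 6 = 8.159 cmH2O.
C = Vt / 8.159 = 420 / 8.159 = 51.477 mL/cmH2O.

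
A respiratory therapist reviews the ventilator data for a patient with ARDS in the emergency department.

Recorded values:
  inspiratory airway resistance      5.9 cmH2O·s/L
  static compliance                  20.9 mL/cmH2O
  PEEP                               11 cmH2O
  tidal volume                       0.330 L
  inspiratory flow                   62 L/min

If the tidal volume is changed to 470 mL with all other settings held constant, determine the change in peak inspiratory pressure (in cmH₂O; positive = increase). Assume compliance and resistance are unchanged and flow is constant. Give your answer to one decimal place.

6.7

PIP = Vt/C + R·V̇ + PEEP (constant-flow equation of motion).
Only the elastic term changes: ΔPIP = ΔVt / C = (470 − 330) / 20.9 = 6.699 cmH2O.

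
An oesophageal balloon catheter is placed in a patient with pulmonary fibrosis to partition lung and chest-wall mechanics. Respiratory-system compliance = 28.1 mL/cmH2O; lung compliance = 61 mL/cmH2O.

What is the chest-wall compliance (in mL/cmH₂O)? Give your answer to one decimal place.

52.1

1/Ccw = 1/Crs − 1/CL.
1/Ccw = 1/28.1 − 1/61 = 0.01919.
Ccw = 52.11 mL/cmH2O.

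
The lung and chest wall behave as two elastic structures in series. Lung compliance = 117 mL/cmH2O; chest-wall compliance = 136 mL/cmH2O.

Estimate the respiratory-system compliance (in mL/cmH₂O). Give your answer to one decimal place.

62.9

Lung and chest wall are elastances in series: 1/Crs = 1/CL + 1/Ccw.
1/Crs = 1/117 + 1/136 = 0.0159.
Crs = 62.893 mL/cmH2O.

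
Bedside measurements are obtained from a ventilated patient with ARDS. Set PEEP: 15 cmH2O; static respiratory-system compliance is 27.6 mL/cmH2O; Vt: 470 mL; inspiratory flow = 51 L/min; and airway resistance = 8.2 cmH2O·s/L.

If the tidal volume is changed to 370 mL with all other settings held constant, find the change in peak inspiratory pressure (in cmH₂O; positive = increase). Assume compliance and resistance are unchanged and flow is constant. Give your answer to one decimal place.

-3.6

PIP = Vt/C + R·V̇ + PEEP (constant-flow equation of motion).
Only the elastic term changes: ΔPIP = ΔVt / C = (370 − 470) / 27.6 = -3.623 cmH2O.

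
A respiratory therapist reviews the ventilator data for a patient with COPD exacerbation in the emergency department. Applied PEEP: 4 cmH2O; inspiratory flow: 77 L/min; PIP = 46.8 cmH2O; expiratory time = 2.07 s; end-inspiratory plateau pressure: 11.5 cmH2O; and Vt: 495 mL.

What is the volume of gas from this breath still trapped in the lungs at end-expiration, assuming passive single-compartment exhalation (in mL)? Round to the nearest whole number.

Flow: 77 L/min ÷ 60 = 1.2833 L/s.
R = (PIP − Pplat)/V̇ = (46.8 − 11.5) / 1.2833 = 35.3/1.2833 = 27.507 cmH2O·s/L.
C = Vt/(Pplat − PEEP) = 495.0 / (11.5 − 4) = 495.0/7.5 = 66.0 mL/cmH2O.
τ = R × C = 27.507 × 0.066 L/cmH2O = 1.815 s.
Fraction remaining = e^(−Te/τ) = e^(−2.07/1.815) = 0.3197.
Trapped volume = 495.0 × 0.3197 = 158.25 mL.

158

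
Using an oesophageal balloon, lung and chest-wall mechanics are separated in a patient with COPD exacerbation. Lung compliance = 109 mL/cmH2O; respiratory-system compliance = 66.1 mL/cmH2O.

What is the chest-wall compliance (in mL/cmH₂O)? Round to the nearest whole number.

168

1/Ccw = 1/Crs − 1/CL.
1/Ccw = 1/66.1 − 1/109 = 0.005954.
Ccw = 167.95 mL/cmH2O.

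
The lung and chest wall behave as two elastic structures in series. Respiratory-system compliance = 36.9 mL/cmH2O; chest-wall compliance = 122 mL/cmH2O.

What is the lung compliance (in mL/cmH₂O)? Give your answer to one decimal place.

52.9

1/CL = 1/Crs − 1/Ccw.
1/CL = 1/36.9 − 1/122 = 0.0189.
CL = 52.91 mL/cmH2O.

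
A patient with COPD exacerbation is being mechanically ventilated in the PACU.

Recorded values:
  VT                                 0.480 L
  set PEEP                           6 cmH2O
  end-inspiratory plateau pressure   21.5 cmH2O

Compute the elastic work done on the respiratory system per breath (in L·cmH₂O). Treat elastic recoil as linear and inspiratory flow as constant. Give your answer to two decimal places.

Elastic work ≈ ½ × (Pplat − PEEP) × Vt = 0.5 × (21.5 − 6) × 0.480 L = 0.5 × 15.5 × 0.480 = 3.72 L·cmH2O.

3.72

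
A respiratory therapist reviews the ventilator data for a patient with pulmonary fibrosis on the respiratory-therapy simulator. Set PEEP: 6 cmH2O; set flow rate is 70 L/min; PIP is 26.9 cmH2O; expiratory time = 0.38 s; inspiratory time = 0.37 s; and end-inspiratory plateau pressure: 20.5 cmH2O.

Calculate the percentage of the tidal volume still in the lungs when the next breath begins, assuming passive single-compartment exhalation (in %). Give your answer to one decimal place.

Flow: 70 L/min ÷ 60 = 1.1667 L/s.
Vt = flow × Ti = 1.1667 L/s × 0.37 s × 1000 mL/L = 431.68 mL.
R = (PIP − Pplat)/V̇ = (26.9 − 20.5) / 1.1667 = 6.4/1.1667 = 5.486 cmH2O·s/L.
C = Vt/(Pplat − PEEP) = 431.68 / (20.5 − 6) = 431.68/14.5 = 29.771 mL/cmH2O.
τ = R × C = 5.486 × 0.02977 L/cmH2O = 0.1633 s.
Fraction remaining at end-expiration = e^(−Te/τ) = e^(−0.38/0.1633) = 0.09759 → 9.759%.

9.8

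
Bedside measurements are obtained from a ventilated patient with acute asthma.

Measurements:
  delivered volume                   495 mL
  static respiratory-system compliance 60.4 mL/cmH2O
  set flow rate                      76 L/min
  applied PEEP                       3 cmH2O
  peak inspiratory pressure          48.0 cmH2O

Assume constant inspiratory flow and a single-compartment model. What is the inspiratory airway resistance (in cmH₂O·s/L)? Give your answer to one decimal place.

29.1

Flow: 76 L/min ÷ 60 = 1.2667 L/s.
Equation of motion (constant flow): PIP = Vt/C + R·V̇ + PEEP.
R·V̇ = PIP − Vt/C − PEEP = 48.0 − 495/60.4 − 3 = 48.0 − 8.195 − 3 = 36.805 cmH2O.
R = 36.805 / 1.2667 = 29.056 cmH2O·s/L.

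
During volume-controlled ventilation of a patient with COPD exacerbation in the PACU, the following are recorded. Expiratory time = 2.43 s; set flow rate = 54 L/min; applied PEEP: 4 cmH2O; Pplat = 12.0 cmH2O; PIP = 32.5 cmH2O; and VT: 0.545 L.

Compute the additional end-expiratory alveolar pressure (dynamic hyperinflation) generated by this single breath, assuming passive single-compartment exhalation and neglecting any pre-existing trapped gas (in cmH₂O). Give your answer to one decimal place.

Flow: 54 L/min ÷ 60 = 0.9 L/s.
R = (PIP − Pplat)/V̇ = (32.5 − 12.0) / 0.9 = 20.5/0.9 = 22.778 cmH2O·s/L.
C = Vt/(Pplat − PEEP) = 545.0 / (12.0 − 4) = 545.0/8.0 = 68.125 mL/cmH2O.
τ = R × C = 22.778 × 0.06813 L/cmH2O = 1.552 s.
Fraction remaining = e^(−Te/τ) = e^(−2.43/1.552) = 0.2089; trapped volume = 545.0 × 0.2089 = 113.85 mL.
Additional alveolar pressure from trapping ≈ V_trapped / C = 113.85 / 68.125 = 1.671 cmH2O.

1.7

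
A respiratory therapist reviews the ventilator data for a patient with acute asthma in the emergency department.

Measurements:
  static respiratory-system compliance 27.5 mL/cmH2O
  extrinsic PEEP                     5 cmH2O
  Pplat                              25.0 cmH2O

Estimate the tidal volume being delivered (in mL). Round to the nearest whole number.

550

Vt = Cstat × (Pplat − PEEP) = 27.5 × (25.0 − 5) = 27.5 × 20.0 = 550.0 mL.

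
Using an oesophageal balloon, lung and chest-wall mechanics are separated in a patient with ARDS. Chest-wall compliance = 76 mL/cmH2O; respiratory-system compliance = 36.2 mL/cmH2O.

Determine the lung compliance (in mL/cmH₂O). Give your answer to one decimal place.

69.1

1/CL = 1/Crs − 1/Ccw.
1/CL = 1/36.2 − 1/76 = 0.01447.
CL = 69.109 mL/cmH2O.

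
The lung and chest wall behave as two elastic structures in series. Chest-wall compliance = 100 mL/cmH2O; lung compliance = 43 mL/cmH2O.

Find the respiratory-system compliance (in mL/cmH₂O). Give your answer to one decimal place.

Lung and chest wall are elastances in series: 1/Crs = 1/CL + 1/Ccw.
1/Crs = 1/43 + 1/100 = 0.03326.
Crs = 30.066 mL/cmH2O.

30.1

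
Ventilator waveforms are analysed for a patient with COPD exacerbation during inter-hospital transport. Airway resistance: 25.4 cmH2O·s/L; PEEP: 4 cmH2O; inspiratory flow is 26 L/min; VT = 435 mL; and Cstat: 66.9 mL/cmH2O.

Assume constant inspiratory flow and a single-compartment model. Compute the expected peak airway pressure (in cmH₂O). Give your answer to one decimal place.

21.5

Flow: 26 L/min ÷ 60 = 0.4333 L/s.
Equation of motion (constant flow): PIP = Vt/C + R·V̇ + PEEP.
PIP = 435/66.9 + 25.4×0.4333 + 4 = 6.502 + 11.006 + 4 = 21.508 cmH2O.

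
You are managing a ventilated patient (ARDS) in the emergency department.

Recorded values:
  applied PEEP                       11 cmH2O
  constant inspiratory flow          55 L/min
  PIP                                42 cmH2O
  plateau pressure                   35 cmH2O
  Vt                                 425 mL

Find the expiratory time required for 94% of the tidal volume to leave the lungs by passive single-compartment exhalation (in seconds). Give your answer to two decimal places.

0.38

Flow: 55 L/min ÷ 60 = 0.9167 L/s.
R = (PIP − Pplat)/V̇ = (42 − 35) / 0.9167 = 7.0/0.9167 = 7.636 cmH2O·s/L.
C = Vt/(Pplat − PEEP) = 425.0 / (35 − 11) = 425.0/24.0 = 17.708 mL/cmH2O.
τ = R × C = 7.636 × 0.01771 L/cmH2O = 0.1352 s.
t = −τ·ln(1 − 0.94) = −0.1352·ln(0.06) = 0.3804 s.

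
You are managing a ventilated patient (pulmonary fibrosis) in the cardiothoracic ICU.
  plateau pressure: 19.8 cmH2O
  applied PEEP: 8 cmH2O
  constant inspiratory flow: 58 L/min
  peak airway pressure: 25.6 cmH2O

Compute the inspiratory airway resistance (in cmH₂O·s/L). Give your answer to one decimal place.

Flow: 58 L/min ÷ 60 = 0.9667 L/s.
Raw = (PIP − Pplat) / flow = (25.6 − 19.8) / 0.9667 = 5.8 / 0.9667 = 6.0 cmH2O·s/L.

6.0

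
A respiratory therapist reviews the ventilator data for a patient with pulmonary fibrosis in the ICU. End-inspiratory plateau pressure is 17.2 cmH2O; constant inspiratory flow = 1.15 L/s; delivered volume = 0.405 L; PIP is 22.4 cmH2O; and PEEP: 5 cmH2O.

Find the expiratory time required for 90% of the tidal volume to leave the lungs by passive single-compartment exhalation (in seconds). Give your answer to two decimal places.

R = (PIP − Pplat)/V̇ = (22.4 − 17.2) / 1.15 = 5.2/1.15 = 4.522 cmH2O·s/L.
C = Vt/(Pplat − PEEP) = 405.0 / (17.2 − 5) = 405.0/12.2 = 33.197 mL/cmH2O.
τ = R × C = 4.522 × 0.0332 L/cmH2O = 0.1501 s.
t = −τ·ln(1 − 0.90) = −0.1501·ln(0.1) = 0.3456 s.

0.35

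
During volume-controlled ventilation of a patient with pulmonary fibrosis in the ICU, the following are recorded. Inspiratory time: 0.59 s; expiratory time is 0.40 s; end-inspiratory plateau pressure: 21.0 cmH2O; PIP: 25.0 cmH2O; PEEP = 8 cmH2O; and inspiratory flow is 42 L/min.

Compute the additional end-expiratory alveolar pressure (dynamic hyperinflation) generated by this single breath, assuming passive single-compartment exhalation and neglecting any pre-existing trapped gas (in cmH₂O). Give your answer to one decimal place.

Flow: 42 L/min ÷ 60 = 0.7 L/s.
Vt = flow × Ti = 0.7 L/s × 0.59 s × 1000 mL/L = 413.0 mL.
R = (PIP − Pplat)/V̇ = (25.0 − 21.0) / 0.7 = 4.0/0.7 = 5.714 cmH2O·s/L.
C = Vt/(Pplat − PEEP) = 413.0 / (21.0 − 8) = 413.0/13.0 = 31.769 mL/cmH2O.
τ = R × C = 5.714 × 0.03177 L/cmH2O = 0.1815 s.
Fraction remaining = e^(−Te/τ) = e^(−0.40/0.1815) = 0.1104; trapped volume = 413.0 × 0.1104 = 45.595 mL.
Additional alveolar pressure from trapping ≈ V_trapped / C = 45.595 / 31.769 = 1.435 cmH2O.

1.4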